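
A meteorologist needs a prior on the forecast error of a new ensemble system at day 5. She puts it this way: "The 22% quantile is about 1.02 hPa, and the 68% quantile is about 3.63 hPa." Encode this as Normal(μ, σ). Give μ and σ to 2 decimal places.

μ = 2.65, σ = 2.11

For Normal(μ,σ), the p-quantile is μ + z_p·σ. Here z_{0.22} = -0.7722, z_{0.68} = 0.4677.
So 1.02 = μ − 0.7722σ and 3.63 = μ + 0.4677σ.
Subtracting: σ = (3.63 − 1.02)/(0.4677 − (-0.7722)) = 2.11.
Then μ = 1.02 − (-0.7722)·2.11 = 2.65.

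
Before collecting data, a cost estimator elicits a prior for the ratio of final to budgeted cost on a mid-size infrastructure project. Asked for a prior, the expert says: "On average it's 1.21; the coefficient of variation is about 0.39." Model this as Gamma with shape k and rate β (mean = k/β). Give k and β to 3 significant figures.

For Gamma(k, rate β): mean = k/β, variance = k/β², so CV = 1/√k.
CV = 0.39, hence k = 1/CV² = 6.57.
Then β = k/mean = 6.57/1.21 = 5.43.

k ≈ 6.57, β ≈ 5.43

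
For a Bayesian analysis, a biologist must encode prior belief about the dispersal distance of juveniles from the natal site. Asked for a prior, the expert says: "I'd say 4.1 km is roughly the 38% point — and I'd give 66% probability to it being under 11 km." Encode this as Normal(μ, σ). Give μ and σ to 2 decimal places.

μ = 7.04, σ = 9.61

For Normal(μ,σ), the p-quantile is μ + z_p·σ. Here z_{0.38} = -0.3055, z_{0.66} = 0.4125.
So 4.1 = μ − 0.3055σ and 11 = μ + 0.4125σ.
Subtracting: σ = (11 − 4.1)/(0.4125 − (-0.3055)) = 9.61.
Then μ = 4.1 − (-0.3055)·9.61 = 7.04.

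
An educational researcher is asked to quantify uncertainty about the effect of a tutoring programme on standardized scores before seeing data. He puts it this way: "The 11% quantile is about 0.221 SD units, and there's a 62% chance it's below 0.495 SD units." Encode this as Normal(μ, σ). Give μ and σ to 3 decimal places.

μ = 0.440, σ = 0.179

For Normal(μ,σ), the p-quantile is μ + z_p·σ. Here z_{0.11} = -1.227, z_{0.62} = 0.3055.
So 0.221 = μ − 1.227σ and 0.495 = μ + 0.3055σ.
Subtracting: σ = (0.495 − 0.221)/(0.3055 − (-1.227)) = 0.179.
Then μ = 0.221 − (-1.227)·0.179 = 0.440.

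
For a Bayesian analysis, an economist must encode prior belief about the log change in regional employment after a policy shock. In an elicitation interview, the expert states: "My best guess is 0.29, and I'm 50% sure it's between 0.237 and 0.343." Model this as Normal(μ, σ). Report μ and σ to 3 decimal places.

μ = 0.290, σ = 0.079

A symmetric 50% interval runs μ ± z·σ with z = 0.6745.
Half-width = 0.053, so σ = 0.053/0.6745 = 0.079.
μ is the stated best guess, 0.290.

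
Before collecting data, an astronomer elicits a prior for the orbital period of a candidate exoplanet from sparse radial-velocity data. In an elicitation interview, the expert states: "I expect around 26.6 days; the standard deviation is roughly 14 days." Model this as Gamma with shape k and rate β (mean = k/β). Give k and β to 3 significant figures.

k ≈ 3.61, β ≈ 0.136

For Gamma(k, rate β): mean = k/β, variance = k/β², so CV = 1/√k.
CV = SD/mean = 14/26.6 = 0.5263, hence k = 1/CV² = 3.61.
Then β = k/mean = 3.61/26.6 = 0.136.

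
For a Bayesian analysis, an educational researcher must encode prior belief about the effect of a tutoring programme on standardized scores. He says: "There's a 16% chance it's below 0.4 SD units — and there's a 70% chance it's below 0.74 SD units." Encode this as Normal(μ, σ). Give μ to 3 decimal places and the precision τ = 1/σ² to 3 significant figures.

For Normal(μ,σ), the p-quantile is μ + z_p·σ. Here z_{0.16} = -0.9945, z_{0.7} = 0.5244.
So 0.4 = μ − 0.9945σ and 0.74 = μ + 0.5244σ.
Subtracting: σ = (0.74 − 0.4)/(0.5244 − (-0.9945)) = 0.224.
Then μ = 0.4 − (-0.9945)·0.224 = 0.623.
Precision τ = 1/σ² = 1/0.2239² = 20.

μ = 0.623, τ = 20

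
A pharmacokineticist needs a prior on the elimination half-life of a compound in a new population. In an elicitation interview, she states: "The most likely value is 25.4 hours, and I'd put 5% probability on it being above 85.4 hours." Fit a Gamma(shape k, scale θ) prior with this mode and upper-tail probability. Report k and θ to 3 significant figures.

Gamma(k,θ) with k>1 has mode (k−1)θ, so θ = 25.4/(k−1).
Need P(X < 85.4) = 0.95 with θ tied to k this way. Start at k = 2, θ = 25.4: P(X<85.4) ≈ 0.849.
Too low — raise k to concentrate. Iterating converges to k ≈ 2.77.
Then θ = 25.4/(2.77−1) ≈ 14.4.

k ≈ 2.77, θ ≈ 14.4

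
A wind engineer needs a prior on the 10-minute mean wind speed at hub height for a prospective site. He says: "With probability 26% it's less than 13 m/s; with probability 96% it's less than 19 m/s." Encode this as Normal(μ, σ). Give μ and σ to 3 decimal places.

For Normal(μ,σ), the p-quantile is μ + z_p·σ. Here z_{0.26} = -0.6433, z_{0.96} = 1.751.
So 13 = μ − 0.6433σ and 19 = μ + 1.751σ.
Subtracting: σ = (19 − 13)/(1.751 − (-0.6433)) = 2.506.
Then μ = 13 − (-0.6433)·2.506 = 14.612.

μ = 14.612, σ = 2.506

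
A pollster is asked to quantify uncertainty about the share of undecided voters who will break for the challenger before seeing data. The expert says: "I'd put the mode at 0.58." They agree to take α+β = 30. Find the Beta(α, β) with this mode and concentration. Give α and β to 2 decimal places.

For α,β > 1 the Beta mode is (α−1)/(α+β−2). With α+β = 30, the mode is (α−1)/28.
Set (α−1)/28 = 0.58 → α = 1 + 0.58·28 = 17.24.
β = 30 − α = 12.76.

α = 17.24, β = 12.76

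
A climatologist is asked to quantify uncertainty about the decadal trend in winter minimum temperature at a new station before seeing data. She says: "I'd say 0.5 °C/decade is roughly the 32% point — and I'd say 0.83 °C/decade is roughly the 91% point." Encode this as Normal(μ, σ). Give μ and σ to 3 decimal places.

μ = 0.585, σ = 0.182

For Normal(μ,σ), the p-quantile is μ + z_p·σ. Here z_{0.32} = -0.4677, z_{0.91} = 1.341.
So 0.5 = μ − 0.4677σ and 0.83 = μ + 1.341σ.
Subtracting: σ = (0.83 − 0.5)/(1.341 − (-0.4677)) = 0.182.
Then μ = 0.5 − (-0.4677)·0.182 = 0.585.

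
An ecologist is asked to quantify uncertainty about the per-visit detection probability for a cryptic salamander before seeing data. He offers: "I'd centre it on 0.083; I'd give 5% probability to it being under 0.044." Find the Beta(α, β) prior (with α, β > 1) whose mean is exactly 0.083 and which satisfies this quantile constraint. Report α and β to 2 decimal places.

α ≈ 8.79, β ≈ 97.07

With mean 0.083 fixed, write α = 0.083s, β = 0.917s where s = α+β.
Need P(θ < 0.044) = 0.05 under Beta(0.083s, 0.917s). Normal approximation: (q−m)/√(m(1−m)/s) ≈ z_{0.05} = -1.64, so s ≈ 0.083·0.917·(-1.64)²/(0.044−0.083)² = 135.4.
At s = 135.4: P(θ<0.044) ≈ 0.030. Adjusting to match 0.05 gives s ≈ 105.86.
So α = 0.083·105.86 ≈ 8.79, β = 0.917·105.86 ≈ 97.07.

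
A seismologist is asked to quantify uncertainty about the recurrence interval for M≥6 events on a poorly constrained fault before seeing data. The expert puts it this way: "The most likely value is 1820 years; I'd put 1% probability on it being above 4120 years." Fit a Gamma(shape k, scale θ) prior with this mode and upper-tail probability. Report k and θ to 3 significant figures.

Gamma(k,θ) with k>1 has mode (k−1)θ, so θ = 1820/(k−1).
Need P(X < 4120) = 0.99 with θ tied to k this way. Start at k = 2, θ = 1820: P(X<4120) ≈ 0.661.
Too low — raise k to concentrate. Iterating converges to k ≈ 8.18.
Then θ = 1820/(8.18−1) ≈ 253.

k ≈ 8.18, θ ≈ 253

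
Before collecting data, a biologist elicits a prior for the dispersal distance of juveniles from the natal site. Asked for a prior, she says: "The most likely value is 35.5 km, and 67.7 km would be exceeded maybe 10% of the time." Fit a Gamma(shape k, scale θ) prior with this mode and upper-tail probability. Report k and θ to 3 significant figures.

Gamma(k,θ) with k>1 has mode (k−1)θ, so θ = 35.5/(k−1).
Need P(X < 67.7) = 0.9 with θ tied to k this way. Start at k = 2, θ = 35.5: P(X<67.7) ≈ 0.568.
Too low — raise k to concentrate. Iterating converges to k ≈ 5.59.
Then θ = 35.5/(5.59−1) ≈ 7.74.

k ≈ 5.59, θ ≈ 7.74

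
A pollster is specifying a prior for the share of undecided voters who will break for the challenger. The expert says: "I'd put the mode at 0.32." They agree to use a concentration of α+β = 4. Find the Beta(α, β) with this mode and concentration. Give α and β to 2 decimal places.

α = 1.64, β = 2.36

For α,β > 1 the Beta mode is (α−1)/(α+β−2). With α+β = 4, the mode is (α−1)/2.
Set (α−1)/2 = 0.32 → α = 1 + 0.32·2 = 1.64.
β = 4 − α = 2.36.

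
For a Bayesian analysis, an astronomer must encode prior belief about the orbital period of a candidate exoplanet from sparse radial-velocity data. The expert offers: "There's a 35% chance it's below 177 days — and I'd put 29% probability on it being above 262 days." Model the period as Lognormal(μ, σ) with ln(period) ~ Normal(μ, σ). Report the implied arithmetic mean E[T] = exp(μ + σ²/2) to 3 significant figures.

If T ~ Lognormal(μ,σ) then ln T ~ Normal(μ,σ), so the p-quantile of ln T is μ + z_p·σ.
ln(177) = 5.176 and ln(262) = 5.568; z_{0.35} = -0.3853, z_{0.71} = 0.5534.
σ = (5.568 − 5.176)/(0.5534 − (-0.3853)) = 0.418.
μ = 5.176 − (-0.3853)·0.418 = 5.337.
E[T] = exp(μ + σ²/2) = exp(5.337 + 0.0873) = 227 days.

E[T] ≈ 227 days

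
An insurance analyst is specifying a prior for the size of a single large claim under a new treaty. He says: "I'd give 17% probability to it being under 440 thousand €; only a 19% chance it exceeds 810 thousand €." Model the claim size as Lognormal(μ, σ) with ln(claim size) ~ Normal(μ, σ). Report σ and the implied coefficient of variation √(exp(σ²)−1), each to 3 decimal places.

If T ~ Lognormal(μ,σ) then ln T ~ Normal(μ,σ), so the p-quantile of ln T is μ + z_p·σ.
ln(440) = 6.087 and ln(810) = 6.697; z_{0.17} = -0.9542, z_{0.81} = 0.8779.
σ = (6.697 − 6.087)/(0.8779 − (-0.9542)) = 0.333.
μ = 6.087 − (-0.9542)·0.333 = 6.405.
CV = √(exp(σ²)−1) = √(exp(0.1110)−1) = 0.343.

σ ≈ 0.333, CV ≈ 0.343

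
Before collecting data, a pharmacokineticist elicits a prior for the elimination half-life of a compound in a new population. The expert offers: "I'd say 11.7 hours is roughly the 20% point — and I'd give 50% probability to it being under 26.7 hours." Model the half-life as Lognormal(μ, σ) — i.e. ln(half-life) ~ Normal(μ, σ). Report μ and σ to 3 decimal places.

μ ≈ 3.285, σ ≈ 0.980

If T ~ Lognormal(μ,σ) then ln T ~ Normal(μ,σ), so the p-quantile of ln T is μ + z_p·σ.
ln(11.7) = 2.46 and ln(26.7) = 3.285; z_{0.2} = -0.8416, z_{0.5} = 0.
σ = (3.285 − 2.46)/(0 − (-0.8416)) = 0.980.
μ = 2.46 − (-0.8416)·0.980 = 3.285.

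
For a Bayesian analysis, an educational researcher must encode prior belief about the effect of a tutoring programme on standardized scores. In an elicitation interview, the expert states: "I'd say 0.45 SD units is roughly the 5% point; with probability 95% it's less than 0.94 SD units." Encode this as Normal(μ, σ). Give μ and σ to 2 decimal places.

For Normal(μ,σ), the p-quantile is μ + z_p·σ. Here z_{0.05} = -1.645, z_{0.95} = 1.645.
So 0.45 = μ − 1.645σ and 0.94 = μ + 1.645σ.
Subtracting: σ = (0.94 − 0.45)/(1.645 − (-1.645)) = 0.15.
Then μ = 0.45 − (-1.645)·0.15 = 0.70.

μ = 0.70, σ = 0.15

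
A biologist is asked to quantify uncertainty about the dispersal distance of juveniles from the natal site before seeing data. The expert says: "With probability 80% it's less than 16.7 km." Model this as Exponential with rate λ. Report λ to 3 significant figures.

P(T < 16.7) = 1 − e^(−λ·16.7) = 0.8, so λ = −ln(1−0.8)/16.7 = −ln(0.2)/16.7 = 0.0964.

λ ≈ 0.0964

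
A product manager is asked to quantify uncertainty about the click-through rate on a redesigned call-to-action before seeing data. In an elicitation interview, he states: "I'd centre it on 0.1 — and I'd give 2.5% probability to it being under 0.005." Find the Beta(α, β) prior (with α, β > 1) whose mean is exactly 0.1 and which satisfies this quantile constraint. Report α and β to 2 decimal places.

α ≈ 1.23, β ≈ 11.07

With mean 0.1 fixed, write α = 0.1s, β = 0.9s where s = α+β.
Need P(θ < 0.005) = 0.025 under Beta(0.1s, 0.9s). Normal approximation: (q−m)/√(m(1−m)/s) ≈ z_{0.025} = -1.96, so s ≈ 0.1·0.9·(-1.96)²/(0.005−0.1)² = 38.3.
At s = 38.3: P(θ<0.005) ≈ 0.000. Adjusting to match 0.025 gives s ≈ 12.30.
So α = 0.1·12.30 ≈ 1.23, β = 0.9·12.30 ≈ 11.07.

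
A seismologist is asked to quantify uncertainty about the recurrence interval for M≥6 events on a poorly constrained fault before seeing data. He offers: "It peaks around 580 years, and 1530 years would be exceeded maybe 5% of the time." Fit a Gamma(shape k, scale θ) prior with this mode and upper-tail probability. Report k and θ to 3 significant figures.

Gamma(k,θ) with k>1 has mode (k−1)θ, so θ = 580/(k−1).
Need P(X < 1530) = 0.95 with θ tied to k this way. Start at k = 2, θ = 580: P(X<1530) ≈ 0.740.
Too low — raise k to concentrate. Iterating converges to k ≈ 3.87.
Then θ = 580/(3.87−1) ≈ 202.

k ≈ 3.87, θ ≈ 202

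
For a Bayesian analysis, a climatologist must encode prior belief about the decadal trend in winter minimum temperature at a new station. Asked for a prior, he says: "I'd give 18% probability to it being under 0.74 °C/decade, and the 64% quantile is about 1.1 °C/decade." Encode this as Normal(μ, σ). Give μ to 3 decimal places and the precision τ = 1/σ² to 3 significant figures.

The p-quantile of Normal(μ,σ) is μ + z_p·σ, with z_{0.18} = -0.9154 and z_{0.64} = 0.3585.
Eliminate σ: μ = (z₂·x₁ − z₁·x₂)/(z₂ − z₁) = (0.3585·0.74 − (-0.9154)·1.1)/1.274 = 0.999.
Then σ = (x₂ − x₁)/(z₂ − z₁) = (1.1 − 0.74)/1.274 = 0.283.
Precision τ = 1/σ² = 1/0.2826² = 12.5.

μ = 0.999, τ = 12.5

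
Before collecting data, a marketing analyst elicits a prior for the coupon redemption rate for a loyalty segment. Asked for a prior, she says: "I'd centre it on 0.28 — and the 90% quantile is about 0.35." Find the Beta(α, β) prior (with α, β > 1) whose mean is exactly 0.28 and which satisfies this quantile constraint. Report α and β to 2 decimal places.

α ≈ 19.52, β ≈ 50.18

With mean 0.28 fixed, write α = 0.28s, β = 0.72s where s = α+β.
Need P(θ < 0.35) = 0.9 under Beta(0.28s, 0.72s). Normal approximation: (q−m)/√(m(1−m)/s) ≈ z_{0.9} = 1.28, so s ≈ 0.28·0.72·(1.28)²/(0.35−0.28)² = 67.6.
At s = 67.6: P(θ<0.35) ≈ 0.897. Adjusting to match 0.9 gives s ≈ 69.70.
So α = 0.28·69.70 ≈ 19.52, β = 0.72·69.70 ≈ 50.18.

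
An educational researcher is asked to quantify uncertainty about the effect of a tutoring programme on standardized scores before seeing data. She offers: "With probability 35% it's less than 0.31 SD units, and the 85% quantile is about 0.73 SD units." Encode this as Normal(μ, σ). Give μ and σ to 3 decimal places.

For Normal(μ,σ), the p-quantile is μ + z_p·σ. Here z_{0.35} = -0.3853, z_{0.85} = 1.036.
So 0.31 = μ − 0.3853σ and 0.73 = μ + 1.036σ.
Subtracting: σ = (0.73 − 0.31)/(1.036 − (-0.3853)) = 0.295.
Then μ = 0.31 − (-0.3853)·0.295 = 0.424.

μ = 0.424, σ = 0.295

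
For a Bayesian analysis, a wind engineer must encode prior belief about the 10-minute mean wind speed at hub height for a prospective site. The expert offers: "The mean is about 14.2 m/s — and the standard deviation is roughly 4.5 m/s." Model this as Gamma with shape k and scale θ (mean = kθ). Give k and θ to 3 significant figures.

k ≈ 9.96, θ ≈ 1.43

For Gamma(k, scale θ): mean = kθ, variance = kθ², so CV = 1/√k.
CV = SD/mean = 4.5/14.2 = 0.3169, hence k = 1/CV² = 9.96.
Then θ = mean/k = 14.2/9.96 = 1.43.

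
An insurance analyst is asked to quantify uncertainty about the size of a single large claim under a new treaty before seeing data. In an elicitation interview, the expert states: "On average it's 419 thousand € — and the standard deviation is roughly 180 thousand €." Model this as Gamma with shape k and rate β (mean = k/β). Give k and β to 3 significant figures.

For Gamma(k, rate β): mean = k/β, variance = k/β², so CV = 1/√k.
CV = SD/mean = 180/419 = 0.4296, hence k = 1/CV² = 5.42.
Then β = k/mean = 5.42/419 = 0.0129.

k ≈ 5.42, β ≈ 0.0129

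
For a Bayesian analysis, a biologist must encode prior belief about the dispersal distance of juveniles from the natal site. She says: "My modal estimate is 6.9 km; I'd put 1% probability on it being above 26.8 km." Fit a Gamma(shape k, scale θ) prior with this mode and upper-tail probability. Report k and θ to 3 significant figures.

Gamma(k,θ) with k>1 has mode (k−1)θ, so θ = 6.9/(k−1).
Need P(X < 26.8) = 0.99 with θ tied to k this way. Start at k = 2, θ = 6.9: P(X<26.8) ≈ 0.900.
Too low — raise k to concentrate. Iterating converges to k ≈ 3.29.
Then θ = 6.9/(3.29−1) ≈ 3.01.

k ≈ 3.29, θ ≈ 3.01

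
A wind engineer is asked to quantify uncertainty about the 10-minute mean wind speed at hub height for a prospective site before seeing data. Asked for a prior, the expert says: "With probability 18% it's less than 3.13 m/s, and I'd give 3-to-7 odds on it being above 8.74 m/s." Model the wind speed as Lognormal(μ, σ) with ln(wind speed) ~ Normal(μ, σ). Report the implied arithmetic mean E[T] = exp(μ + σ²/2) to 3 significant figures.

E[T] ≈ 7.75 m/s

If T ~ Lognormal(μ,σ) then ln T ~ Normal(μ,σ), so the p-quantile of ln T is μ + z_p·σ.
ln(3.13) = 1.141 and ln(8.74) = 2.168; z_{0.18} = -0.9154, z_{0.7} = 0.5244.
σ = (2.168 − 1.141)/(0.5244 − (-0.9154)) = 0.713.
μ = 1.141 − (-0.9154)·0.713 = 1.794.
E[T] = exp(μ + σ²/2) = exp(1.794 + 0.2543) = 7.75 m/s.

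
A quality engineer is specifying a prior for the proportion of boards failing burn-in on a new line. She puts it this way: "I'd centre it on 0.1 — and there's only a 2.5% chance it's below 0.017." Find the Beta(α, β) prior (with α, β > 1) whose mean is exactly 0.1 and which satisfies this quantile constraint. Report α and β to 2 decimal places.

α ≈ 2.42, β ≈ 21.77

With mean 0.1 fixed, write α = 0.1s, β = 0.9s where s = α+β.
Need P(θ < 0.017) = 0.025 under Beta(0.1s, 0.9s). Normal approximation: (q−m)/√(m(1−m)/s) ≈ z_{0.025} = -1.96, so s ≈ 0.1·0.9·(-1.96)²/(0.017−0.1)² = 50.2.
At s = 50.2: P(θ<0.017) ≈ 0.001. Adjusting to match 0.025 gives s ≈ 24.19.
So α = 0.1·24.19 ≈ 2.42, β = 0.9·24.19 ≈ 21.77.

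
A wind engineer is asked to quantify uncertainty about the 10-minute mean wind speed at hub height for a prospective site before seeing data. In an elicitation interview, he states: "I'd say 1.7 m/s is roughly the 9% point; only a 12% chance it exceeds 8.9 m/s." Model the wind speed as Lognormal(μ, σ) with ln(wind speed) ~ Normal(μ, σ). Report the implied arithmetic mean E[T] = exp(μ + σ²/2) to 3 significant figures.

E[T] ≈ 5.1 m/s

If T ~ Lognormal(μ,σ) then ln T ~ Normal(μ,σ), so the p-quantile of ln T is μ + z_p·σ.
ln(1.7) = 0.5306 and ln(8.9) = 2.186; z_{0.09} = -1.341, z_{0.88} = 1.175.
σ = (2.186 − 0.5306)/(1.175 − (-1.341)) = 0.658.
μ = 0.5306 − (-1.341)·0.658 = 1.413.
E[T] = exp(μ + σ²/2) = exp(1.413 + 0.2165) = 5.1 m/s.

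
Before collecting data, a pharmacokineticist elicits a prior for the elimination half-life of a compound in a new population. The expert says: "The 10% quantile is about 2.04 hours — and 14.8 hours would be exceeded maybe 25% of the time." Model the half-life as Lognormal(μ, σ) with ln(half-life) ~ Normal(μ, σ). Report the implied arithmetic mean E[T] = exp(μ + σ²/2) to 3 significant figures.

If T ~ Lognormal(μ,σ) then ln T ~ Normal(μ,σ), so the p-quantile of ln T is μ + z_p·σ.
ln(2.04) = 0.7129 and ln(14.8) = 2.695; z_{0.1} = -1.282, z_{0.75} = 0.6745.
σ = (2.695 − 0.7129)/(0.6745 − (-1.282)) = 1.013.
μ = 0.7129 − (-1.282)·1.013 = 2.011.
E[T] = exp(μ + σ²/2) = exp(2.011 + 0.5132) = 12.5 hours.

E[T] ≈ 12.5 hours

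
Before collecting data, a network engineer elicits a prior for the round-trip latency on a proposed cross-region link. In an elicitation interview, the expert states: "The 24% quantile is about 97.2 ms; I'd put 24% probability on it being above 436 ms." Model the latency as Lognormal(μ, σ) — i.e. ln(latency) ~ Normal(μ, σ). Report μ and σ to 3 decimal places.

If T ~ Lognormal(μ,σ) then ln T ~ Normal(μ,σ), so the p-quantile of ln T is μ + z_p·σ.
ln(97.2) = 4.577 and ln(436) = 6.078; z_{0.24} = -0.7063, z_{0.76} = 0.7063.
σ = (6.078 − 4.577)/(0.7063 − (-0.7063)) = 1.062.
μ = 4.577 − (-0.7063)·1.062 = 5.327.

μ ≈ 5.327, σ ≈ 1.062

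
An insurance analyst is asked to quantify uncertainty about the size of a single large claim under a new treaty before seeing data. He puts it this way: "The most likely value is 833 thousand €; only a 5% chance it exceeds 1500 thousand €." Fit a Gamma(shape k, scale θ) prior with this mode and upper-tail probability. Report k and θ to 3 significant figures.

k ≈ 9.06, θ ≈ 103

Gamma(k,θ) with k>1 has mode (k−1)θ, so θ = 833/(k−1).
Need P(X < 1500) = 0.95 with θ tied to k this way. Start at k = 2, θ = 833: P(X<1500) ≈ 0.537.
Too low — raise k to concentrate. Iterating converges to k ≈ 9.06.
Then θ = 833/(9.06−1) ≈ 103.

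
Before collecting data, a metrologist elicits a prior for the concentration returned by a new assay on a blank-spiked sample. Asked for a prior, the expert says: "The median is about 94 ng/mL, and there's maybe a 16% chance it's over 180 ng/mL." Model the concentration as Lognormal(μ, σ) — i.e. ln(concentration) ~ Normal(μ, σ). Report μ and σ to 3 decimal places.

μ ≈ 4.543, σ ≈ 0.653

If T ~ Lognormal(μ,σ) then ln T ~ Normal(μ,σ), so the p-quantile of ln T is μ + z_p·σ.
ln(94) = 4.543 and ln(180) = 5.193; z_{0.5} = 0, z_{0.84} = 0.9945.
σ = (5.193 − 4.543)/(0.9945 − (0)) = 0.653.
μ = 4.543 − (0)·0.653 = 4.543.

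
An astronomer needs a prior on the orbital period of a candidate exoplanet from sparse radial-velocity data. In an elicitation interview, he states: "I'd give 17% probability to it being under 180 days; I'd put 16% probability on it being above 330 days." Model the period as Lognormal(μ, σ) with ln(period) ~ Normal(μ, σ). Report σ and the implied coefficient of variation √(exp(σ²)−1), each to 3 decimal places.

σ ≈ 0.311, CV ≈ 0.319

If T ~ Lognormal(μ,σ) then ln T ~ Normal(μ,σ), so the p-quantile of ln T is μ + z_p·σ.
ln(180) = 5.193 and ln(330) = 5.799; z_{0.17} = -0.9542, z_{0.84} = 0.9945.
σ = (5.799 − 5.193)/(0.9945 − (-0.9542)) = 0.311.
μ = 5.193 − (-0.9542)·0.311 = 5.490.
CV = √(exp(σ²)−1) = √(exp(0.0968)−1) = 0.319.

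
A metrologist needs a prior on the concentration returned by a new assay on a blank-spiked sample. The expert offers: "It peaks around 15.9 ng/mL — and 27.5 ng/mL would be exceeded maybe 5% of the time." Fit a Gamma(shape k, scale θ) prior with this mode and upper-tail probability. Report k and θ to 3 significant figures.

Gamma(k,θ) with k>1 has mode (k−1)θ, so θ = 15.9/(k−1).
Need P(X < 27.5) = 0.95 with θ tied to k this way. Start at k = 2, θ = 15.9: P(X<27.5) ≈ 0.516.
Too low — raise k to concentrate. Iterating converges to k ≈ 10.3.
Then θ = 15.9/(10.3−1) ≈ 1.71.

k ≈ 10.3, θ ≈ 1.71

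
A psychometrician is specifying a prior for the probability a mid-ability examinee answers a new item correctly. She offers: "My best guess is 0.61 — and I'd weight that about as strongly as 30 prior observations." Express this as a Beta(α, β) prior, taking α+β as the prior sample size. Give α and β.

α = 18.3, β = 11.7

Under the effective-sample-size interpretation, Beta(α, β) has prior mean α/(α+β) and prior sample size α+β.
So α+β = 30 and α/(α+β) = 0.61, giving α = 0.61·30 = 18.3 and β = 30 − 18.3 = 11.7.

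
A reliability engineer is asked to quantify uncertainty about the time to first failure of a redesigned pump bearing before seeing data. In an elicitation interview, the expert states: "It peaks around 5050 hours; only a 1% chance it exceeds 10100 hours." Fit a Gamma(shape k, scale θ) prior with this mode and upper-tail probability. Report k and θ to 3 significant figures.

k ≈ 11.2, θ ≈ 494

Gamma(k,θ) with k>1 has mode (k−1)θ, so θ = 5050/(k−1).
Need P(X < 10100) = 0.99 with θ tied to k this way. Start at k = 2, θ = 5050: P(X<10100) ≈ 0.594.
Too low — raise k to concentrate. Iterating converges to k ≈ 11.2.
Then θ = 5050/(11.2−1) ≈ 494.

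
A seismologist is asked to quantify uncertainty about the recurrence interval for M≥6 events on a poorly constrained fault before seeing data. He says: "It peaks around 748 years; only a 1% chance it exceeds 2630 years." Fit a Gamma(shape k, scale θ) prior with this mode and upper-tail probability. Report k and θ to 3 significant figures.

Gamma(k,θ) with k>1 has mode (k−1)θ, so θ = 748/(k−1).
Need P(X < 2630) = 0.99 with θ tied to k this way. Start at k = 2, θ = 748: P(X<2630) ≈ 0.866.
Too low — raise k to concentrate. Iterating converges to k ≈ 3.74.
Then θ = 748/(3.74−1) ≈ 273.

k ≈ 3.74, θ ≈ 273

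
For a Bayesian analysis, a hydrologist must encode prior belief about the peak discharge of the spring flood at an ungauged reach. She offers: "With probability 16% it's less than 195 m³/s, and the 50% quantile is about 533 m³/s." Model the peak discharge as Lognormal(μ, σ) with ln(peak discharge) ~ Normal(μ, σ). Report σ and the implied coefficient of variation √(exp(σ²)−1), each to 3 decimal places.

If T ~ Lognormal(μ,σ) then ln T ~ Normal(μ,σ), so the p-quantile of ln T is μ + z_p·σ.
ln(195) = 5.273 and ln(533) = 6.279; z_{0.16} = -0.9945, z_{0.5} = 0.
σ = (6.279 − 5.273)/(0 − (-0.9945)) = 1.011.
μ = 5.273 − (-0.9945)·1.011 = 6.279.
CV = √(exp(σ²)−1) = √(exp(1.0224)−1) = 1.334.

σ ≈ 1.011, CV ≈ 1.334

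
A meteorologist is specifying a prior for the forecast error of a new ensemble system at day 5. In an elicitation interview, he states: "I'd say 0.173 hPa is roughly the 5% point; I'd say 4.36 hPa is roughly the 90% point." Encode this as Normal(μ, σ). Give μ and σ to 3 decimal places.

For Normal(μ,σ), the p-quantile is μ + z_p·σ. Here z_{0.05} = -1.645, z_{0.9} = 1.282.
So 0.173 = μ − 1.645σ and 4.36 = μ + 1.282σ.
Subtracting: σ = (4.36 − 0.173)/(1.282 − (-1.645)) = 1.431.
Then μ = 0.173 − (-1.645)·1.431 = 2.526.

μ = 2.526, σ = 1.431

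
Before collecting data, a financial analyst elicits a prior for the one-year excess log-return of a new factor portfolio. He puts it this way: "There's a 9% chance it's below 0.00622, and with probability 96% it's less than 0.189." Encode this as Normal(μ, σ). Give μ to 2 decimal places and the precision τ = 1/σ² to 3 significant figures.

For Normal(μ,σ), the p-quantile is μ + z_p·σ. Here z_{0.09} = -1.341, z_{0.96} = 1.751.
So 0.00622 = μ − 1.341σ and 0.189 = μ + 1.751σ.
Subtracting: σ = (0.189 − 0.00622)/(1.751 − (-1.341)) = 0.06.
Then μ = 0.00622 − (-1.341)·0.06 = 0.09.
Precision τ = 1/σ² = 1/0.05912² = 286.

μ = 0.09, τ = 286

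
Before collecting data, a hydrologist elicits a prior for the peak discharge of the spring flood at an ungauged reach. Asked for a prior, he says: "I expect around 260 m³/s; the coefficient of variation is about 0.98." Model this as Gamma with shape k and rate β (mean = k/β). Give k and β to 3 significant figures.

k ≈ 1.04, β ≈ 0.004

For Gamma(k, rate β): mean = k/β, variance = k/β², so CV = 1/√k.
CV = 0.98, hence k = 1/CV² = 1.04.
Then β = k/mean = 1.04/260 = 0.004.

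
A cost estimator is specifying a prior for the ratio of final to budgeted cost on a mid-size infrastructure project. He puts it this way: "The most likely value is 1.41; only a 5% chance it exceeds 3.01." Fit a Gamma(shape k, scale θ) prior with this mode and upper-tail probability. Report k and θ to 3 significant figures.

k ≈ 5.8, θ ≈ 0.294

Gamma(k,θ) with k>1 has mode (k−1)θ, so θ = 1.41/(k−1).
Need P(X < 3.01) = 0.95 with θ tied to k this way. Start at k = 2, θ = 1.41: P(X<3.01) ≈ 0.629.
Too low — raise k to concentrate. Iterating converges to k ≈ 5.8.
Then θ = 1.41/(5.8−1) ≈ 0.294.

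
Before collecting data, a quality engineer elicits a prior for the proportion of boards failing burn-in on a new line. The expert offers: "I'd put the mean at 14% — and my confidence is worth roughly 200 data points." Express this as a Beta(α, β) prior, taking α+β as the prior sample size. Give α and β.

Under the effective-sample-size interpretation, Beta(α, β) has prior mean α/(α+β) and prior sample size α+β.
So α+β = 200 and α/(α+β) = 0.14, giving α = 0.14·200 = 28 and β = 200 − 28 = 172.

α = 28, β = 172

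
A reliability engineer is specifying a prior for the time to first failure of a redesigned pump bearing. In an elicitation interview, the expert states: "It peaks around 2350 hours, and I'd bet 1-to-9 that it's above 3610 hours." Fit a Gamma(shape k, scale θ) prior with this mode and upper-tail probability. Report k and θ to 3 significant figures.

Gamma(k,θ) with k>1 has mode (k−1)θ, so θ = 2350/(k−1).
Need P(X < 3610) = 0.9 with θ tied to k this way. Start at k = 2, θ = 2350: P(X<3610) ≈ 0.454.
Too low — raise k to concentrate. Iterating converges to k ≈ 11.1.
Then θ = 2350/(11.1−1) ≈ 232.

k ≈ 11.1, θ ≈ 232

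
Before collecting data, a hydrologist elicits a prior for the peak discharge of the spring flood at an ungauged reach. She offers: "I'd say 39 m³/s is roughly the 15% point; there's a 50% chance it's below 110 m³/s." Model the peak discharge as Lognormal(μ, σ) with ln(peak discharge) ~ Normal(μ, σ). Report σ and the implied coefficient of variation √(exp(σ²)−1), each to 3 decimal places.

σ ≈ 1.000, CV ≈ 1.312

If T ~ Lognormal(μ,σ) then ln T ~ Normal(μ,σ), so the p-quantile of ln T is μ + z_p·σ.
ln(39) = 3.664 and ln(110) = 4.7; z_{0.15} = -1.036, z_{0.5} = 0.
σ = (4.7 − 3.664)/(0 − (-1.036)) = 1.000.
μ = 3.664 − (-1.036)·1.000 = 4.700.
CV = √(exp(σ²)−1) = √(exp(1.0009)−1) = 1.312.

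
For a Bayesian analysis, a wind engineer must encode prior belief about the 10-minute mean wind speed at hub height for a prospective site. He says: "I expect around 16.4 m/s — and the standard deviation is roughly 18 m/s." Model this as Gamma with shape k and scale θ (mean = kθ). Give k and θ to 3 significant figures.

k ≈ 0.83, θ ≈ 19.8

For Gamma(k, scale θ): mean = kθ, variance = kθ², so CV = 1/√k.
CV = SD/mean = 18/16.4 = 1.098, hence k = 1/CV² = 0.83.
Then θ = mean/k = 16.4/0.83 = 19.8.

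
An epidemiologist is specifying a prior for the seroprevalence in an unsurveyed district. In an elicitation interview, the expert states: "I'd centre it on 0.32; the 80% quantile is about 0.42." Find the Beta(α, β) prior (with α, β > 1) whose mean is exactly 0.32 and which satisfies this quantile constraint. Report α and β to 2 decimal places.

With mean 0.32 fixed, write α = 0.32s, β = 0.68s where s = α+β.
Need P(θ < 0.42) = 0.8 under Beta(0.32s, 0.68s). Normal approximation: (q−m)/√(m(1−m)/s) ≈ z_{0.8} = 0.842, so s ≈ 0.32·0.68·(0.842)²/(0.42−0.32)² = 15.4.
At s = 15.4: P(θ<0.42) ≈ 0.805. Adjusting to match 0.8 gives s ≈ 14.68.
So α = 0.32·14.68 ≈ 4.70, β = 0.68·14.68 ≈ 9.99.

α ≈ 4.70, β ≈ 9.99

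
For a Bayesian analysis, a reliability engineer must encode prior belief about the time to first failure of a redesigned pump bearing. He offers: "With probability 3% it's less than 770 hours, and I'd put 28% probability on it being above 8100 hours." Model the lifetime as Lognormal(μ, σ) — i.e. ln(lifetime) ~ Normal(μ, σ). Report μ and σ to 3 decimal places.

μ ≈ 8.443, σ ≈ 0.955

If T ~ Lognormal(μ,σ) then ln T ~ Normal(μ,σ), so the p-quantile of ln T is μ + z_p·σ.
ln(770) = 6.646 and ln(8100) = 9; z_{0.03} = -1.881, z_{0.72} = 0.5828.
σ = (9 − 6.646)/(0.5828 − (-1.881)) = 0.955.
μ = 6.646 − (-1.881)·0.955 = 8.443.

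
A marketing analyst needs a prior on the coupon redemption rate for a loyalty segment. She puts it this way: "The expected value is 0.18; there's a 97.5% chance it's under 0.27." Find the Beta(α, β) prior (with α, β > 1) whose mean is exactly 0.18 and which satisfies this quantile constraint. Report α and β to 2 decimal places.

With mean 0.18 fixed, write α = 0.18s, β = 0.82s where s = α+β.
Need P(θ < 0.27) = 0.975 under Beta(0.18s, 0.82s). Normal approximation: (q−m)/√(m(1−m)/s) ≈ z_{0.975} = 1.96, so s ≈ 0.18·0.82·(1.96)²/(0.27−0.18)² = 70.0.
At s = 70.0: P(θ<0.27) ≈ 0.966. Adjusting to match 0.975 gives s ≈ 81.27.
So α = 0.18·81.27 ≈ 14.63, β = 0.82·81.27 ≈ 66.64.

α ≈ 14.63, β ≈ 66.64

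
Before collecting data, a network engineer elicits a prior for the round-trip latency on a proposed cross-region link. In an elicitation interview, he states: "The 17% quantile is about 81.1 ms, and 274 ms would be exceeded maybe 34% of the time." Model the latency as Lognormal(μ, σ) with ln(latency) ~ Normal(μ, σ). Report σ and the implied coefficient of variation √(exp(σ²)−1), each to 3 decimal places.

σ ≈ 0.891, CV ≈ 1.101

If T ~ Lognormal(μ,σ) then ln T ~ Normal(μ,σ), so the p-quantile of ln T is μ + z_p·σ.
ln(81.1) = 4.396 and ln(274) = 5.613; z_{0.17} = -0.9542, z_{0.66} = 0.4125.
σ = (5.613 − 4.396)/(0.4125 − (-0.9542)) = 0.891.
μ = 4.396 − (-0.9542)·0.891 = 5.246.
CV = √(exp(σ²)−1) = √(exp(0.7936)−1) = 1.101.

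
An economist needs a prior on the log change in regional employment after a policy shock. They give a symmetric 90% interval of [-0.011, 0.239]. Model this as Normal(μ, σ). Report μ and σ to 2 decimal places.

A symmetric 90% interval runs μ ± z·σ with z = 1.645.
Half-width = 0.125, so σ = 0.125/1.645 = 0.08.
μ is the interval midpoint, 0.11.

μ = 0.11, σ = 0.08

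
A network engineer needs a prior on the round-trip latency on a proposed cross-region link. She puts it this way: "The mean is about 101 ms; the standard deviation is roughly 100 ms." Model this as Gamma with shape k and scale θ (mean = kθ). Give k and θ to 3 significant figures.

k ≈ 1.02, θ ≈ 99

For Gamma(k, scale θ): mean = kθ, variance = kθ², so CV = 1/√k.
CV = SD/mean = 100/101 = 0.9901, hence k = 1/CV² = 1.02.
Then θ = mean/k = 101/1.02 = 99.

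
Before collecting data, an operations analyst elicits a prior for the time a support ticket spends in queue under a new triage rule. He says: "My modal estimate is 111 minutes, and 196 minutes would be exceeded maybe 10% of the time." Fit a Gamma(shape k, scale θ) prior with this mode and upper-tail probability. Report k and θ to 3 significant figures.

Gamma(k,θ) with k>1 has mode (k−1)θ, so θ = 111/(k−1).
Need P(X < 196) = 0.9 with θ tied to k this way. Start at k = 2, θ = 111: P(X<196) ≈ 0.527.
Too low — raise k to concentrate. Iterating converges to k ≈ 6.88.
Then θ = 111/(6.88−1) ≈ 18.9.

k ≈ 6.88, θ ≈ 18.9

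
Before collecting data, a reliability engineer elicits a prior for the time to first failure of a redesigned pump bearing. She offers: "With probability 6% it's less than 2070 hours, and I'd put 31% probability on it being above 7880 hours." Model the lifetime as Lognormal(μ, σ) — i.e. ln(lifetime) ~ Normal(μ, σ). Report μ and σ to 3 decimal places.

If T ~ Lognormal(μ,σ) then ln T ~ Normal(μ,σ), so the p-quantile of ln T is μ + z_p·σ.
ln(2070) = 7.635 and ln(7880) = 8.972; z_{0.06} = -1.555, z_{0.69} = 0.4959.
σ = (8.972 − 7.635)/(0.4959 − (-1.555)) = 0.652.
μ = 7.635 − (-1.555)·0.652 = 8.649.

μ ≈ 8.649, σ ≈ 0.652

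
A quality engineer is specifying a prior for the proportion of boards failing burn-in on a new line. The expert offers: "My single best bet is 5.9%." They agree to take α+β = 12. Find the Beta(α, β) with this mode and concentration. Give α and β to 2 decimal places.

α = 1.59, β = 10.41

For α,β > 1 the Beta mode is (α−1)/(α+β−2). With α+β = 12, the mode is (α−1)/10.
Set (α−1)/10 = 0.059 → α = 1 + 0.059·10 = 1.59.
β = 12 − α = 10.41.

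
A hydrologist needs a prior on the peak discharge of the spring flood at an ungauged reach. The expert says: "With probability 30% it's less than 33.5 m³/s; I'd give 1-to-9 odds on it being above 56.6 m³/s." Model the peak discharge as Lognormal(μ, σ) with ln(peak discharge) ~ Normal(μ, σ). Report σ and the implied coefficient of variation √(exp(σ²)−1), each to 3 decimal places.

If T ~ Lognormal(μ,σ) then ln T ~ Normal(μ,σ), so the p-quantile of ln T is μ + z_p·σ.
ln(33.5) = 3.512 and ln(56.6) = 4.036; z_{0.3} = -0.5244, z_{0.9} = 1.282.
σ = (4.036 − 3.512)/(1.282 − (-0.5244)) = 0.290.
μ = 3.512 − (-0.5244)·0.290 = 3.664.
CV = √(exp(σ²)−1) = √(exp(0.0843)−1) = 0.297.

σ ≈ 0.290, CV ≈ 0.297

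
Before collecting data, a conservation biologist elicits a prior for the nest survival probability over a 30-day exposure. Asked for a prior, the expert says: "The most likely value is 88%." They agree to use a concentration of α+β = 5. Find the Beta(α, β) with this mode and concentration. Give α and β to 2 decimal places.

For α,β > 1 the Beta mode is (α−1)/(α+β−2). With α+β = 5, the mode is (α−1)/3.
Set (α−1)/3 = 0.88 → α = 1 + 0.88·3 = 3.64.
β = 5 − α = 1.36.

α = 3.64, β = 1.36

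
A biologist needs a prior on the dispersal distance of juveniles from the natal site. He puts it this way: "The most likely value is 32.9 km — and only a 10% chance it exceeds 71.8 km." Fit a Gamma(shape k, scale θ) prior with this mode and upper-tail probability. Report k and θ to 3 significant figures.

k ≈ 4.16, θ ≈ 10.4

Gamma(k,θ) with k>1 has mode (k−1)θ, so θ = 32.9/(k−1).
Need P(X < 71.8) = 0.9 with θ tied to k this way. Start at k = 2, θ = 32.9: P(X<71.8) ≈ 0.641.
Too low — raise k to concentrate. Iterating converges to k ≈ 4.16.
Then θ = 32.9/(4.16−1) ≈ 10.4.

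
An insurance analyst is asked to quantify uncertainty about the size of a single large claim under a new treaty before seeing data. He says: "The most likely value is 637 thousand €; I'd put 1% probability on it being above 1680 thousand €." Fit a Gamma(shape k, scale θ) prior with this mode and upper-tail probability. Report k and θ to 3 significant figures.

Gamma(k,θ) with k>1 has mode (k−1)θ, so θ = 637/(k−1).
Need P(X < 1680) = 0.99 with θ tied to k this way. Start at k = 2, θ = 637: P(X<1680) ≈ 0.740.
Too low — raise k to concentrate. Iterating converges to k ≈ 5.93.
Then θ = 637/(5.93−1) ≈ 129.

k ≈ 5.93, θ ≈ 129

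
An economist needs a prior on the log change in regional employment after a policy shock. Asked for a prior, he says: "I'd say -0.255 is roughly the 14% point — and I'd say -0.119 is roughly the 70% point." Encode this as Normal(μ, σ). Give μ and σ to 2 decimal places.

For Normal(μ,σ), the p-quantile is μ + z_p·σ. Here z_{0.14} = -1.08, z_{0.7} = 0.5244.
So -0.255 = μ − 1.08σ and -0.119 = μ + 0.5244σ.
Subtracting: σ = (-0.119 − -0.255)/(0.5244 − (-1.08)) = 0.08.
Then μ = -0.255 − (-1.08)·0.08 = -0.16.

μ = -0.16, σ = 0.08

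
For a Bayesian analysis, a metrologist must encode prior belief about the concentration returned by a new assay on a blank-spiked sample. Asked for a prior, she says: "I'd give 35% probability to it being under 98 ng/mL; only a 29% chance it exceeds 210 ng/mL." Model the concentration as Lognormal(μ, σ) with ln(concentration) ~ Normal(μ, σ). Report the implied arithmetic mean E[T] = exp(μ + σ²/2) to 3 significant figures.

E[T] ≈ 186 ng/mL

If T ~ Lognormal(μ,σ) then ln T ~ Normal(μ,σ), so the p-quantile of ln T is μ + z_p·σ.
ln(98) = 4.585 and ln(210) = 5.347; z_{0.35} = -0.3853, z_{0.71} = 0.5534.
σ = (5.347 − 4.585)/(0.5534 − (-0.3853)) = 0.812.
μ = 4.585 − (-0.3853)·0.812 = 4.898.
E[T] = exp(μ + σ²/2) = exp(4.898 + 0.3296) = 186 ng/mL.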